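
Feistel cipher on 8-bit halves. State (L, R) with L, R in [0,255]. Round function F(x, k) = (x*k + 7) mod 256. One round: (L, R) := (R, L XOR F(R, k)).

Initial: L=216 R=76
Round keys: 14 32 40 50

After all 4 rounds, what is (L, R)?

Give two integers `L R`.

Answer: 72 188

Derivation:
Round 1 (k=14): L=76 R=247
Round 2 (k=32): L=247 R=171
Round 3 (k=40): L=171 R=72
Round 4 (k=50): L=72 R=188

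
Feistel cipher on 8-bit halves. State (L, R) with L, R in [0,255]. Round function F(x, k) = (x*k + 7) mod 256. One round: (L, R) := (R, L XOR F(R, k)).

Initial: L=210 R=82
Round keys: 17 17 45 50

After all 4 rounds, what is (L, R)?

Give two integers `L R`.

Answer: 220 207

Derivation:
Round 1 (k=17): L=82 R=171
Round 2 (k=17): L=171 R=48
Round 3 (k=45): L=48 R=220
Round 4 (k=50): L=220 R=207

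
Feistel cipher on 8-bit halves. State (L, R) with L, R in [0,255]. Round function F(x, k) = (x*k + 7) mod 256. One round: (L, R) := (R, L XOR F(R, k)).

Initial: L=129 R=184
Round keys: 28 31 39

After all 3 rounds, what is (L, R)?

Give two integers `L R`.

Answer: 153 240

Derivation:
Round 1 (k=28): L=184 R=166
Round 2 (k=31): L=166 R=153
Round 3 (k=39): L=153 R=240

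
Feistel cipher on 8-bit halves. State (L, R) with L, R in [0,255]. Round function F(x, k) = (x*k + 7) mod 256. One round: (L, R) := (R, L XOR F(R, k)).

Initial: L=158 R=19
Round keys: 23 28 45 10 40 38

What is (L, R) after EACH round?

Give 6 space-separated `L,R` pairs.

Answer: 19,34 34,172 172,97 97,125 125,238 238,38

Derivation:
Round 1 (k=23): L=19 R=34
Round 2 (k=28): L=34 R=172
Round 3 (k=45): L=172 R=97
Round 4 (k=10): L=97 R=125
Round 5 (k=40): L=125 R=238
Round 6 (k=38): L=238 R=38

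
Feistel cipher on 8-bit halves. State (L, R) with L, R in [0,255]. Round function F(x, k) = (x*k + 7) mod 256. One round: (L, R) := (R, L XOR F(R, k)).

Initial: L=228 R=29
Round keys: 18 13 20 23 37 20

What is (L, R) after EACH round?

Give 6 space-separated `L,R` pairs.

Round 1 (k=18): L=29 R=245
Round 2 (k=13): L=245 R=101
Round 3 (k=20): L=101 R=30
Round 4 (k=23): L=30 R=220
Round 5 (k=37): L=220 R=205
Round 6 (k=20): L=205 R=215

Answer: 29,245 245,101 101,30 30,220 220,205 205,215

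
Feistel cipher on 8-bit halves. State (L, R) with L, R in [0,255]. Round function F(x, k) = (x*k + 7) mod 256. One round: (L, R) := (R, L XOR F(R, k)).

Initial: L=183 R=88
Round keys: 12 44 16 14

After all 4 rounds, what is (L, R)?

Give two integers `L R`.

Round 1 (k=12): L=88 R=144
Round 2 (k=44): L=144 R=159
Round 3 (k=16): L=159 R=103
Round 4 (k=14): L=103 R=54

Answer: 103 54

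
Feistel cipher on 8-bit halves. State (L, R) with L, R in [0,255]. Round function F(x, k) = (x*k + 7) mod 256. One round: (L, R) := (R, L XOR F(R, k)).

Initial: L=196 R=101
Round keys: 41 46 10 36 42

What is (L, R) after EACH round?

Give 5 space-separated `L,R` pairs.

Answer: 101,240 240,66 66,107 107,81 81,58

Derivation:
Round 1 (k=41): L=101 R=240
Round 2 (k=46): L=240 R=66
Round 3 (k=10): L=66 R=107
Round 4 (k=36): L=107 R=81
Round 5 (k=42): L=81 R=58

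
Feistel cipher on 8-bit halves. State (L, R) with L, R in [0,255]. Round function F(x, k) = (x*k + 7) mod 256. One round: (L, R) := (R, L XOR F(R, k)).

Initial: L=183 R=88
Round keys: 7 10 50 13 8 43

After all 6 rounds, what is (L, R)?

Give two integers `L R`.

Round 1 (k=7): L=88 R=216
Round 2 (k=10): L=216 R=47
Round 3 (k=50): L=47 R=237
Round 4 (k=13): L=237 R=63
Round 5 (k=8): L=63 R=18
Round 6 (k=43): L=18 R=50

Answer: 18 50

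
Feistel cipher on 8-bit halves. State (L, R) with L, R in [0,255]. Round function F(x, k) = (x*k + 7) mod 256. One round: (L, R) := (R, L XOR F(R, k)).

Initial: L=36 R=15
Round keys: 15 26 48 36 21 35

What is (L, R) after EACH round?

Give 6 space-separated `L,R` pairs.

Round 1 (k=15): L=15 R=204
Round 2 (k=26): L=204 R=176
Round 3 (k=48): L=176 R=203
Round 4 (k=36): L=203 R=35
Round 5 (k=21): L=35 R=45
Round 6 (k=35): L=45 R=13

Answer: 15,204 204,176 176,203 203,35 35,45 45,13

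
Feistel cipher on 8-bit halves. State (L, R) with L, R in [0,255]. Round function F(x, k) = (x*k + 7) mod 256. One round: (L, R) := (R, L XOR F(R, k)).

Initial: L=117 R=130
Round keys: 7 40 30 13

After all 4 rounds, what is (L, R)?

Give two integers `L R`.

Answer: 125 229

Derivation:
Round 1 (k=7): L=130 R=224
Round 2 (k=40): L=224 R=133
Round 3 (k=30): L=133 R=125
Round 4 (k=13): L=125 R=229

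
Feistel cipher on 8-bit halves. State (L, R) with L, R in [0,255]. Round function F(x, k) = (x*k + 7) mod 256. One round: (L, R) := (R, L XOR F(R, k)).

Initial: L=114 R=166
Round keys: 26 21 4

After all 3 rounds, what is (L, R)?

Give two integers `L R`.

Answer: 74 190

Derivation:
Round 1 (k=26): L=166 R=145
Round 2 (k=21): L=145 R=74
Round 3 (k=4): L=74 R=190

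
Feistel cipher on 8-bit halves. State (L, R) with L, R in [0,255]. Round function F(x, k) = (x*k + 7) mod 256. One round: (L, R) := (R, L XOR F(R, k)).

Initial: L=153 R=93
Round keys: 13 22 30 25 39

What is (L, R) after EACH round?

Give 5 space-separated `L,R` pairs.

Round 1 (k=13): L=93 R=89
Round 2 (k=22): L=89 R=240
Round 3 (k=30): L=240 R=126
Round 4 (k=25): L=126 R=165
Round 5 (k=39): L=165 R=84

Answer: 93,89 89,240 240,126 126,165 165,84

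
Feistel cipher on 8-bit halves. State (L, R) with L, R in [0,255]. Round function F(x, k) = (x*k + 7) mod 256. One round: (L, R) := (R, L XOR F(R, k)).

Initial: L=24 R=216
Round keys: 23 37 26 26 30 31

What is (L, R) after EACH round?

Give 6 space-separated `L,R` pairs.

Answer: 216,119 119,226 226,140 140,221 221,97 97,27

Derivation:
Round 1 (k=23): L=216 R=119
Round 2 (k=37): L=119 R=226
Round 3 (k=26): L=226 R=140
Round 4 (k=26): L=140 R=221
Round 5 (k=30): L=221 R=97
Round 6 (k=31): L=97 R=27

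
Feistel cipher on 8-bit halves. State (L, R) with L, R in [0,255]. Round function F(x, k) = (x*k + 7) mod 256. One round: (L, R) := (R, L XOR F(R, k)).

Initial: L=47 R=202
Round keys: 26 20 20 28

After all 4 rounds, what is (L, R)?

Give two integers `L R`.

Answer: 239 54

Derivation:
Round 1 (k=26): L=202 R=164
Round 2 (k=20): L=164 R=29
Round 3 (k=20): L=29 R=239
Round 4 (k=28): L=239 R=54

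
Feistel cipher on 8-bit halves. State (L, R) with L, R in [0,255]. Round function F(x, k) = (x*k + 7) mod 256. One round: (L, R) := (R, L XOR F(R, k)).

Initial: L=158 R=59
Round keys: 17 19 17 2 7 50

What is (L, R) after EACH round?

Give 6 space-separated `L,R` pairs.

Answer: 59,108 108,48 48,91 91,141 141,185 185,164

Derivation:
Round 1 (k=17): L=59 R=108
Round 2 (k=19): L=108 R=48
Round 3 (k=17): L=48 R=91
Round 4 (k=2): L=91 R=141
Round 5 (k=7): L=141 R=185
Round 6 (k=50): L=185 R=164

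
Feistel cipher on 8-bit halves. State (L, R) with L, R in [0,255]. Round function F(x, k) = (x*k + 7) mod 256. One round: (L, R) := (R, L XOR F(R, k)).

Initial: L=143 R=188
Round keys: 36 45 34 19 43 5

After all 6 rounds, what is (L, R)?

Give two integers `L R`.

Answer: 251 155

Derivation:
Round 1 (k=36): L=188 R=248
Round 2 (k=45): L=248 R=35
Round 3 (k=34): L=35 R=85
Round 4 (k=19): L=85 R=117
Round 5 (k=43): L=117 R=251
Round 6 (k=5): L=251 R=155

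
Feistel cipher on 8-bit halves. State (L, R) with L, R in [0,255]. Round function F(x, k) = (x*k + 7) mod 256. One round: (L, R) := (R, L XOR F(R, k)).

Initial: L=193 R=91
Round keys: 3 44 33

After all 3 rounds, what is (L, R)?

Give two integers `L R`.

Answer: 8 214

Derivation:
Round 1 (k=3): L=91 R=217
Round 2 (k=44): L=217 R=8
Round 3 (k=33): L=8 R=214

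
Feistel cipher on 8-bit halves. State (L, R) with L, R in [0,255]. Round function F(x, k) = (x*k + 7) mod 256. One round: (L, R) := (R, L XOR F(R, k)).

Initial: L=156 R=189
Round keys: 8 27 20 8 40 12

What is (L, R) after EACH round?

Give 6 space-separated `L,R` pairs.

Round 1 (k=8): L=189 R=115
Round 2 (k=27): L=115 R=149
Round 3 (k=20): L=149 R=216
Round 4 (k=8): L=216 R=82
Round 5 (k=40): L=82 R=15
Round 6 (k=12): L=15 R=233

Answer: 189,115 115,149 149,216 216,82 82,15 15,233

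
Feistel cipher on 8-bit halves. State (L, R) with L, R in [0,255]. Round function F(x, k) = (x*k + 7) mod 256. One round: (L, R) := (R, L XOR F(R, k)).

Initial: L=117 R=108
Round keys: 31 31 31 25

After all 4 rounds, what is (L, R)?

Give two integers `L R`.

Round 1 (k=31): L=108 R=110
Round 2 (k=31): L=110 R=53
Round 3 (k=31): L=53 R=28
Round 4 (k=25): L=28 R=246

Answer: 28 246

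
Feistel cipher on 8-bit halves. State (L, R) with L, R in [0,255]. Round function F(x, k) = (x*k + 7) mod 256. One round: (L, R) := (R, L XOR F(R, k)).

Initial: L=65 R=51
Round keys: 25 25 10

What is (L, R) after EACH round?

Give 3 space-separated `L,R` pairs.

Answer: 51,67 67,161 161,18

Derivation:
Round 1 (k=25): L=51 R=67
Round 2 (k=25): L=67 R=161
Round 3 (k=10): L=161 R=18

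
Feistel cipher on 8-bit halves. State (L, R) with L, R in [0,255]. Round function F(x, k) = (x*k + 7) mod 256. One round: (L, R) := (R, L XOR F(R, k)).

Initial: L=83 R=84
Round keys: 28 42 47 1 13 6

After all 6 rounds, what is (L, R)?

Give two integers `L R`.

Answer: 3 157

Derivation:
Round 1 (k=28): L=84 R=100
Round 2 (k=42): L=100 R=59
Round 3 (k=47): L=59 R=184
Round 4 (k=1): L=184 R=132
Round 5 (k=13): L=132 R=3
Round 6 (k=6): L=3 R=157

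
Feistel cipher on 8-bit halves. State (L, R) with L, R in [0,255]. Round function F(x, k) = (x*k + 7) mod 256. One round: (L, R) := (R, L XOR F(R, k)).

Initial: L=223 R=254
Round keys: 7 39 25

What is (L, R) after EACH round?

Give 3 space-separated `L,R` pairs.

Answer: 254,38 38,47 47,184

Derivation:
Round 1 (k=7): L=254 R=38
Round 2 (k=39): L=38 R=47
Round 3 (k=25): L=47 R=184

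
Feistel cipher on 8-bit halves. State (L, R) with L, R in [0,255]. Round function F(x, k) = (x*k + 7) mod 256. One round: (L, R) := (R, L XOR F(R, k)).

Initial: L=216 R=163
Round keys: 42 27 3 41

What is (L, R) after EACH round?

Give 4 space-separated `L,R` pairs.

Round 1 (k=42): L=163 R=29
Round 2 (k=27): L=29 R=181
Round 3 (k=3): L=181 R=59
Round 4 (k=41): L=59 R=207

Answer: 163,29 29,181 181,59 59,207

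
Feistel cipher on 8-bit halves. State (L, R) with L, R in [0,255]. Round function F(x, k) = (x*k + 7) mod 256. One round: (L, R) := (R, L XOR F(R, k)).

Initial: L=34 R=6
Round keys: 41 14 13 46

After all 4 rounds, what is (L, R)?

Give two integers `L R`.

Answer: 229 18

Derivation:
Round 1 (k=41): L=6 R=223
Round 2 (k=14): L=223 R=63
Round 3 (k=13): L=63 R=229
Round 4 (k=46): L=229 R=18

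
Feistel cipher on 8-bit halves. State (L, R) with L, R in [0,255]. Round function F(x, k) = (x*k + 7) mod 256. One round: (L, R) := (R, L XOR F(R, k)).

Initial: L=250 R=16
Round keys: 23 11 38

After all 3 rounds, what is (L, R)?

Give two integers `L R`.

Answer: 6 102

Derivation:
Round 1 (k=23): L=16 R=141
Round 2 (k=11): L=141 R=6
Round 3 (k=38): L=6 R=102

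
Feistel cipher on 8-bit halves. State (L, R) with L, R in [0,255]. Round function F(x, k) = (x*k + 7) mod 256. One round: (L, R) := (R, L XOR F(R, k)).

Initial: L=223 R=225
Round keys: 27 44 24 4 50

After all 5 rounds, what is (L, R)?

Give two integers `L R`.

Round 1 (k=27): L=225 R=29
Round 2 (k=44): L=29 R=226
Round 3 (k=24): L=226 R=42
Round 4 (k=4): L=42 R=77
Round 5 (k=50): L=77 R=59

Answer: 77 59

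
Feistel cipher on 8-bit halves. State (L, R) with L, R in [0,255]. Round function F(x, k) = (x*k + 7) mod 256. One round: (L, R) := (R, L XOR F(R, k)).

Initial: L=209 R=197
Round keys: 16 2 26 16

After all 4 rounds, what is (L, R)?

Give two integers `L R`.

Answer: 69 129

Derivation:
Round 1 (k=16): L=197 R=134
Round 2 (k=2): L=134 R=214
Round 3 (k=26): L=214 R=69
Round 4 (k=16): L=69 R=129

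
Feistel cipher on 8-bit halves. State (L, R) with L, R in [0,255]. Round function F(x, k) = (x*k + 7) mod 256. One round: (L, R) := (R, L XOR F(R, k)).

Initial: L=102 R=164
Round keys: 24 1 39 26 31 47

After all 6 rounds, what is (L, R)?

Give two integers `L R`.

Round 1 (k=24): L=164 R=1
Round 2 (k=1): L=1 R=172
Round 3 (k=39): L=172 R=58
Round 4 (k=26): L=58 R=71
Round 5 (k=31): L=71 R=154
Round 6 (k=47): L=154 R=10

Answer: 154 10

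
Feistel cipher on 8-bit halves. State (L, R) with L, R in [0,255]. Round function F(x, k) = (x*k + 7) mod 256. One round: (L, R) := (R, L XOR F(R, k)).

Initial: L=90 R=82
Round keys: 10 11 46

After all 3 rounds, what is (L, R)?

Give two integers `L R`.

Answer: 96 38

Derivation:
Round 1 (k=10): L=82 R=97
Round 2 (k=11): L=97 R=96
Round 3 (k=46): L=96 R=38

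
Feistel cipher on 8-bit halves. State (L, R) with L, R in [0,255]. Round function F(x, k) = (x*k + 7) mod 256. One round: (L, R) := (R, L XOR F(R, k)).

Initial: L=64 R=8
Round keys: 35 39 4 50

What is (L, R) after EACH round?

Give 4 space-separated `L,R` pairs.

Round 1 (k=35): L=8 R=95
Round 2 (k=39): L=95 R=136
Round 3 (k=4): L=136 R=120
Round 4 (k=50): L=120 R=255

Answer: 8,95 95,136 136,120 120,255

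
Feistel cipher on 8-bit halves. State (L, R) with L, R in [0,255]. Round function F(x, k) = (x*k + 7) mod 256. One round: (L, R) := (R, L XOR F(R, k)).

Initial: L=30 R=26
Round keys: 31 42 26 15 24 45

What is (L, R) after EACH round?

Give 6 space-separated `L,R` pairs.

Answer: 26,51 51,127 127,222 222,118 118,201 201,42

Derivation:
Round 1 (k=31): L=26 R=51
Round 2 (k=42): L=51 R=127
Round 3 (k=26): L=127 R=222
Round 4 (k=15): L=222 R=118
Round 5 (k=24): L=118 R=201
Round 6 (k=45): L=201 R=42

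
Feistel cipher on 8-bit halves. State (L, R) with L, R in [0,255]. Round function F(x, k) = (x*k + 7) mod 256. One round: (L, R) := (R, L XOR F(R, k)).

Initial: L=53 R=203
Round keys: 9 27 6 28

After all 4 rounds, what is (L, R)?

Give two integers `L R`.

Answer: 46 136

Derivation:
Round 1 (k=9): L=203 R=31
Round 2 (k=27): L=31 R=135
Round 3 (k=6): L=135 R=46
Round 4 (k=28): L=46 R=136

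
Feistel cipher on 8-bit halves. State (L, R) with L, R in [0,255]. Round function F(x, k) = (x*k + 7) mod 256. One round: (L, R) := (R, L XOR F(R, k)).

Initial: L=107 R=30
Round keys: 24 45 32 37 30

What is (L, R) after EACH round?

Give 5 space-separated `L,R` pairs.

Round 1 (k=24): L=30 R=188
Round 2 (k=45): L=188 R=13
Round 3 (k=32): L=13 R=27
Round 4 (k=37): L=27 R=227
Round 5 (k=30): L=227 R=186

Answer: 30,188 188,13 13,27 27,227 227,186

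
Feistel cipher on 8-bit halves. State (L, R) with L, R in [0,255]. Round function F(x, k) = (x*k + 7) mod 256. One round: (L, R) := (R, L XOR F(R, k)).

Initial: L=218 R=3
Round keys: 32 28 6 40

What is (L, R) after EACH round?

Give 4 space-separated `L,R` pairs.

Round 1 (k=32): L=3 R=189
Round 2 (k=28): L=189 R=176
Round 3 (k=6): L=176 R=154
Round 4 (k=40): L=154 R=167

Answer: 3,189 189,176 176,154 154,167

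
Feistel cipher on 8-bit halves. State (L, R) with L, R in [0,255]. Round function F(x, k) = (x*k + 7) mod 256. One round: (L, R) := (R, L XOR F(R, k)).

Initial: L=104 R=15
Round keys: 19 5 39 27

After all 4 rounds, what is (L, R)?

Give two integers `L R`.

Answer: 23 248

Derivation:
Round 1 (k=19): L=15 R=76
Round 2 (k=5): L=76 R=140
Round 3 (k=39): L=140 R=23
Round 4 (k=27): L=23 R=248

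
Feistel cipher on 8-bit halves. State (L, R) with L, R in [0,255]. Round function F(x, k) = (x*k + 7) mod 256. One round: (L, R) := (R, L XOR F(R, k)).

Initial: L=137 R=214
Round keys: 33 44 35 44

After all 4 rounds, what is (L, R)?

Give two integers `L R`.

Round 1 (k=33): L=214 R=20
Round 2 (k=44): L=20 R=161
Round 3 (k=35): L=161 R=30
Round 4 (k=44): L=30 R=142

Answer: 30 142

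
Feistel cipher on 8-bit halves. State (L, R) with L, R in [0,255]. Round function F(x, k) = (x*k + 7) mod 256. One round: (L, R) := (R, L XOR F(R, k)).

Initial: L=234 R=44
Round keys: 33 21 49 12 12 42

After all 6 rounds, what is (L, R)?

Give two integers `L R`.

Round 1 (k=33): L=44 R=89
Round 2 (k=21): L=89 R=120
Round 3 (k=49): L=120 R=166
Round 4 (k=12): L=166 R=183
Round 5 (k=12): L=183 R=61
Round 6 (k=42): L=61 R=190

Answer: 61 190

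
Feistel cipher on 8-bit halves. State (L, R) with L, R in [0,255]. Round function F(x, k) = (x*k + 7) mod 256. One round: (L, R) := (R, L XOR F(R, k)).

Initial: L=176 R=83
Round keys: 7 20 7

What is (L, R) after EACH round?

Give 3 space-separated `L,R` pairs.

Round 1 (k=7): L=83 R=252
Round 2 (k=20): L=252 R=228
Round 3 (k=7): L=228 R=191

Answer: 83,252 252,228 228,191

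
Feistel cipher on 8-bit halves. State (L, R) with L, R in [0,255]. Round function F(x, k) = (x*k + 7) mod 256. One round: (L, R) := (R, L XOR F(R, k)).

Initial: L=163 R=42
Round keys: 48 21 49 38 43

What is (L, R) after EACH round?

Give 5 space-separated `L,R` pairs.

Answer: 42,68 68,177 177,172 172,62 62,221

Derivation:
Round 1 (k=48): L=42 R=68
Round 2 (k=21): L=68 R=177
Round 3 (k=49): L=177 R=172
Round 4 (k=38): L=172 R=62
Round 5 (k=43): L=62 R=221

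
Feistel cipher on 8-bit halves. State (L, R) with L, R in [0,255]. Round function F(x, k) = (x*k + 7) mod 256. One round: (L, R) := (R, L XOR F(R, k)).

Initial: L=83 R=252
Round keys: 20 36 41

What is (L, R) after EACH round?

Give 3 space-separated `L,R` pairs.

Round 1 (k=20): L=252 R=228
Round 2 (k=36): L=228 R=235
Round 3 (k=41): L=235 R=78

Answer: 252,228 228,235 235,78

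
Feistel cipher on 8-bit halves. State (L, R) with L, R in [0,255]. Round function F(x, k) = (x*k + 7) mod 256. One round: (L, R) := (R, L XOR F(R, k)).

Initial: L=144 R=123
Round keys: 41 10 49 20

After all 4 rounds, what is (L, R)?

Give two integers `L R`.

Round 1 (k=41): L=123 R=42
Round 2 (k=10): L=42 R=208
Round 3 (k=49): L=208 R=253
Round 4 (k=20): L=253 R=27

Answer: 253 27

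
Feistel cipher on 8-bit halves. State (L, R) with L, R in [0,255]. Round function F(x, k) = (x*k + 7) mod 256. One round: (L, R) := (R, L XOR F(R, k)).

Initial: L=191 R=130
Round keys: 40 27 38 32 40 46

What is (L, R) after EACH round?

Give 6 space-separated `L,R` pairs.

Round 1 (k=40): L=130 R=232
Round 2 (k=27): L=232 R=253
Round 3 (k=38): L=253 R=125
Round 4 (k=32): L=125 R=90
Round 5 (k=40): L=90 R=106
Round 6 (k=46): L=106 R=73

Answer: 130,232 232,253 253,125 125,90 90,106 106,73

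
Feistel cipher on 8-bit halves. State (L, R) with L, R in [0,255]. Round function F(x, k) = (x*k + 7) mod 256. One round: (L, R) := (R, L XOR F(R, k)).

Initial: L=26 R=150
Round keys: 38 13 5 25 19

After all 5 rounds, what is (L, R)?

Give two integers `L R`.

Round 1 (k=38): L=150 R=81
Round 2 (k=13): L=81 R=178
Round 3 (k=5): L=178 R=208
Round 4 (k=25): L=208 R=229
Round 5 (k=19): L=229 R=214

Answer: 229 214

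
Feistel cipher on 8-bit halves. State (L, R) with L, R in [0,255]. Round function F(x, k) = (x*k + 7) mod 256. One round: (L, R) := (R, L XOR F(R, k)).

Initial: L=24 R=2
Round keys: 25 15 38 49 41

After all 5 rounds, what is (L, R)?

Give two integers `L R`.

Round 1 (k=25): L=2 R=33
Round 2 (k=15): L=33 R=244
Round 3 (k=38): L=244 R=30
Round 4 (k=49): L=30 R=49
Round 5 (k=41): L=49 R=254

Answer: 49 254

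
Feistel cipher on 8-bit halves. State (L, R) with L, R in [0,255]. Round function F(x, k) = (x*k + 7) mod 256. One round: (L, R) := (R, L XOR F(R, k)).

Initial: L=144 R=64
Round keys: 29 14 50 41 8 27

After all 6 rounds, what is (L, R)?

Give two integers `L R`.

Answer: 249 22

Derivation:
Round 1 (k=29): L=64 R=215
Round 2 (k=14): L=215 R=137
Round 3 (k=50): L=137 R=30
Round 4 (k=41): L=30 R=92
Round 5 (k=8): L=92 R=249
Round 6 (k=27): L=249 R=22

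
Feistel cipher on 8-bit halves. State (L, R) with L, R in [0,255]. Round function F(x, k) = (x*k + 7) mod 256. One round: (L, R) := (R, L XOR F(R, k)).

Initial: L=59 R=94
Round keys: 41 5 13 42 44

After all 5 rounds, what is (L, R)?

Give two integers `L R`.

Round 1 (k=41): L=94 R=46
Round 2 (k=5): L=46 R=179
Round 3 (k=13): L=179 R=48
Round 4 (k=42): L=48 R=84
Round 5 (k=44): L=84 R=71

Answer: 84 71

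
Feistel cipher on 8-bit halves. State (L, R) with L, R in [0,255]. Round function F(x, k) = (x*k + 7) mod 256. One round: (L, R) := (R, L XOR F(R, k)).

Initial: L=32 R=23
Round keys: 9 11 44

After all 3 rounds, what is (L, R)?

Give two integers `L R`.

Round 1 (k=9): L=23 R=246
Round 2 (k=11): L=246 R=142
Round 3 (k=44): L=142 R=153

Answer: 142 153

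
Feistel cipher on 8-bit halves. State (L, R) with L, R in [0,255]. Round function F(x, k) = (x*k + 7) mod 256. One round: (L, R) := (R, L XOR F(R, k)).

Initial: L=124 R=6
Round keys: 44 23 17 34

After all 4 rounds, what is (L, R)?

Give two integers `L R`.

Round 1 (k=44): L=6 R=115
Round 2 (k=23): L=115 R=90
Round 3 (k=17): L=90 R=114
Round 4 (k=34): L=114 R=113

Answer: 114 113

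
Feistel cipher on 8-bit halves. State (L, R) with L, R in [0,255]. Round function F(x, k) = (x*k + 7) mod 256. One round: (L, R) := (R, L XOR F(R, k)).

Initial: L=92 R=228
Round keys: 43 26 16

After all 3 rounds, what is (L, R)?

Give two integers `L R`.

Answer: 105 152

Derivation:
Round 1 (k=43): L=228 R=15
Round 2 (k=26): L=15 R=105
Round 3 (k=16): L=105 R=152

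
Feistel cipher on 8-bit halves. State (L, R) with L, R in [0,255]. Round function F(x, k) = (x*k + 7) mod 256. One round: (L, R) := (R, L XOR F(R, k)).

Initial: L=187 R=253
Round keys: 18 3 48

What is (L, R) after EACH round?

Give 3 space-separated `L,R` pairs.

Round 1 (k=18): L=253 R=106
Round 2 (k=3): L=106 R=184
Round 3 (k=48): L=184 R=237

Answer: 253,106 106,184 184,237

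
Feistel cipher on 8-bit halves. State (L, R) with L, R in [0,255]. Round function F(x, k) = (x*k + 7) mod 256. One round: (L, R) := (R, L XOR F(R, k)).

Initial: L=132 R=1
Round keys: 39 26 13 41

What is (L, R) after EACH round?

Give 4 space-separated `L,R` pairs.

Answer: 1,170 170,74 74,99 99,168

Derivation:
Round 1 (k=39): L=1 R=170
Round 2 (k=26): L=170 R=74
Round 3 (k=13): L=74 R=99
Round 4 (k=41): L=99 R=168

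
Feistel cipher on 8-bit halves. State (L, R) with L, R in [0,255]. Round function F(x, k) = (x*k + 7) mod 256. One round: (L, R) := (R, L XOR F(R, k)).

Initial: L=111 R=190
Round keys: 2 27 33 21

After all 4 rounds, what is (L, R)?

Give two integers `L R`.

Round 1 (k=2): L=190 R=236
Round 2 (k=27): L=236 R=85
Round 3 (k=33): L=85 R=16
Round 4 (k=21): L=16 R=2

Answer: 16 2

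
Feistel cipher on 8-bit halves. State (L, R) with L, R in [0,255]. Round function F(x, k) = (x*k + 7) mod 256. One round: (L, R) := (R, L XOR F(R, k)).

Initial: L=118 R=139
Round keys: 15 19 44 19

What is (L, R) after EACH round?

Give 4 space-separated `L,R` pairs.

Answer: 139,90 90,62 62,245 245,8

Derivation:
Round 1 (k=15): L=139 R=90
Round 2 (k=19): L=90 R=62
Round 3 (k=44): L=62 R=245
Round 4 (k=19): L=245 R=8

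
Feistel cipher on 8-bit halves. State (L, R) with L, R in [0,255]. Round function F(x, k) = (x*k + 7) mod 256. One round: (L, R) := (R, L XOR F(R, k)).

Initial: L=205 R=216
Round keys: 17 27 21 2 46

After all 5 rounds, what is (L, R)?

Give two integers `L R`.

Round 1 (k=17): L=216 R=146
Round 2 (k=27): L=146 R=181
Round 3 (k=21): L=181 R=114
Round 4 (k=2): L=114 R=94
Round 5 (k=46): L=94 R=153

Answer: 94 153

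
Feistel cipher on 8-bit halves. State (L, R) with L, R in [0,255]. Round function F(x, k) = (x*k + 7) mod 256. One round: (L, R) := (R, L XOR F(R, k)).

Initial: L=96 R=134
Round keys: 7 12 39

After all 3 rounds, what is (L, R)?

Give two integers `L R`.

Round 1 (k=7): L=134 R=209
Round 2 (k=12): L=209 R=85
Round 3 (k=39): L=85 R=43

Answer: 85 43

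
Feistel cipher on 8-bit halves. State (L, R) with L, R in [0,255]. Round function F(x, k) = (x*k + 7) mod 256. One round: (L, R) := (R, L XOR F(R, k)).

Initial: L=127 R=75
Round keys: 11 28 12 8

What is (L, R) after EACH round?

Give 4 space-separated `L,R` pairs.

Round 1 (k=11): L=75 R=63
Round 2 (k=28): L=63 R=160
Round 3 (k=12): L=160 R=184
Round 4 (k=8): L=184 R=103

Answer: 75,63 63,160 160,184 184,103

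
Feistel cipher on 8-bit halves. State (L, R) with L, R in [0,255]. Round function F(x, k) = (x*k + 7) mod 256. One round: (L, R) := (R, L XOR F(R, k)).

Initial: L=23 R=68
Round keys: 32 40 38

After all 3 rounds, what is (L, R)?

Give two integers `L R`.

Answer: 195 105

Derivation:
Round 1 (k=32): L=68 R=144
Round 2 (k=40): L=144 R=195
Round 3 (k=38): L=195 R=105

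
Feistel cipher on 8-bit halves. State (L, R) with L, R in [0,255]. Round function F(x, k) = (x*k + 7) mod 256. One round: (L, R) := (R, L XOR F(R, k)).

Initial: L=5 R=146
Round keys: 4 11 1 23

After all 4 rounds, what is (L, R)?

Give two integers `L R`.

Answer: 228 36

Derivation:
Round 1 (k=4): L=146 R=74
Round 2 (k=11): L=74 R=167
Round 3 (k=1): L=167 R=228
Round 4 (k=23): L=228 R=36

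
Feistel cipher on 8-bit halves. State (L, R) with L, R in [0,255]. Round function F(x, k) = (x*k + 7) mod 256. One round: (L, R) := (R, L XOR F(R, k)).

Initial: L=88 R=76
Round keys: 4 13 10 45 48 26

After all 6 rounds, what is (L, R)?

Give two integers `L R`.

Answer: 155 32

Derivation:
Round 1 (k=4): L=76 R=111
Round 2 (k=13): L=111 R=230
Round 3 (k=10): L=230 R=108
Round 4 (k=45): L=108 R=229
Round 5 (k=48): L=229 R=155
Round 6 (k=26): L=155 R=32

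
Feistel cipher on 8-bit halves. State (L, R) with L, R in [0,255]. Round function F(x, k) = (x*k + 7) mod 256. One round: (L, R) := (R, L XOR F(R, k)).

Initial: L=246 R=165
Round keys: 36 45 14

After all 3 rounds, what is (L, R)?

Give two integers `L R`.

Round 1 (k=36): L=165 R=205
Round 2 (k=45): L=205 R=181
Round 3 (k=14): L=181 R=32

Answer: 181 32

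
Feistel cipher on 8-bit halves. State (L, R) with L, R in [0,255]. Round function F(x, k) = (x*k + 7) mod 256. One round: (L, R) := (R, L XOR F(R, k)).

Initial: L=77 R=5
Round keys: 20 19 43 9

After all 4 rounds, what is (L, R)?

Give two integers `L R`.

Answer: 221 16

Derivation:
Round 1 (k=20): L=5 R=38
Round 2 (k=19): L=38 R=220
Round 3 (k=43): L=220 R=221
Round 4 (k=9): L=221 R=16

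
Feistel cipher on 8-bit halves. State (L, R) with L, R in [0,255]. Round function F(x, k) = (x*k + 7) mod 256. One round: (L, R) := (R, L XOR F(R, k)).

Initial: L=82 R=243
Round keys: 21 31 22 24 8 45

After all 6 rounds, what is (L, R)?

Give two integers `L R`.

Answer: 60 204

Derivation:
Round 1 (k=21): L=243 R=164
Round 2 (k=31): L=164 R=16
Round 3 (k=22): L=16 R=195
Round 4 (k=24): L=195 R=95
Round 5 (k=8): L=95 R=60
Round 6 (k=45): L=60 R=204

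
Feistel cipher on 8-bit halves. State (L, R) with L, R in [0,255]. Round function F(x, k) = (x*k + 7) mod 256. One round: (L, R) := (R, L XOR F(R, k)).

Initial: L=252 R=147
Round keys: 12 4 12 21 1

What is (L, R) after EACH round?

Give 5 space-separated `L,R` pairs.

Answer: 147,23 23,240 240,80 80,103 103,62

Derivation:
Round 1 (k=12): L=147 R=23
Round 2 (k=4): L=23 R=240
Round 3 (k=12): L=240 R=80
Round 4 (k=21): L=80 R=103
Round 5 (k=1): L=103 R=62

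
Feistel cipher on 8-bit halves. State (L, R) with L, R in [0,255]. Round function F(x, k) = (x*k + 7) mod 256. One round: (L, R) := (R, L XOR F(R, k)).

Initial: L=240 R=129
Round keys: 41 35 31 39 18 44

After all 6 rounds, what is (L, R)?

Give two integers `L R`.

Round 1 (k=41): L=129 R=64
Round 2 (k=35): L=64 R=70
Round 3 (k=31): L=70 R=193
Round 4 (k=39): L=193 R=40
Round 5 (k=18): L=40 R=22
Round 6 (k=44): L=22 R=231

Answer: 22 231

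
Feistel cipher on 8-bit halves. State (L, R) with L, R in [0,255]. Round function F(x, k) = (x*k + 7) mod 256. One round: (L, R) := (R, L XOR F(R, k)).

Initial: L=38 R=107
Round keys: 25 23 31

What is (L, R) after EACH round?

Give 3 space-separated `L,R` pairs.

Answer: 107,92 92,32 32,187

Derivation:
Round 1 (k=25): L=107 R=92
Round 2 (k=23): L=92 R=32
Round 3 (k=31): L=32 R=187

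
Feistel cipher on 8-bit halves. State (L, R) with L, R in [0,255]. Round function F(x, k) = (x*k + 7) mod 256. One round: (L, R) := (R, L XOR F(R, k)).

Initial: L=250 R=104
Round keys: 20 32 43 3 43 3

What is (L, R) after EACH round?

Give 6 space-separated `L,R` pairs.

Answer: 104,221 221,207 207,17 17,245 245,63 63,49

Derivation:
Round 1 (k=20): L=104 R=221
Round 2 (k=32): L=221 R=207
Round 3 (k=43): L=207 R=17
Round 4 (k=3): L=17 R=245
Round 5 (k=43): L=245 R=63
Round 6 (k=3): L=63 R=49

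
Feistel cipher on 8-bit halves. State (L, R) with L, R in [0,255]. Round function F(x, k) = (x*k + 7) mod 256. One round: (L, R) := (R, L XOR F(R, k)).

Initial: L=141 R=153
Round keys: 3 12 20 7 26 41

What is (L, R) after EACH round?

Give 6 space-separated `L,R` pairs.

Answer: 153,95 95,226 226,240 240,117 117,25 25,125

Derivation:
Round 1 (k=3): L=153 R=95
Round 2 (k=12): L=95 R=226
Round 3 (k=20): L=226 R=240
Round 4 (k=7): L=240 R=117
Round 5 (k=26): L=117 R=25
Round 6 (k=41): L=25 R=125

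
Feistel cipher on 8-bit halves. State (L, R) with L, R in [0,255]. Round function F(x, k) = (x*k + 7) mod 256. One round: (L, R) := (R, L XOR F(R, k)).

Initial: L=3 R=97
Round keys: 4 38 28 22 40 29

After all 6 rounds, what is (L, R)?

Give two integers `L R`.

Round 1 (k=4): L=97 R=136
Round 2 (k=38): L=136 R=86
Round 3 (k=28): L=86 R=231
Round 4 (k=22): L=231 R=183
Round 5 (k=40): L=183 R=120
Round 6 (k=29): L=120 R=40

Answer: 120 40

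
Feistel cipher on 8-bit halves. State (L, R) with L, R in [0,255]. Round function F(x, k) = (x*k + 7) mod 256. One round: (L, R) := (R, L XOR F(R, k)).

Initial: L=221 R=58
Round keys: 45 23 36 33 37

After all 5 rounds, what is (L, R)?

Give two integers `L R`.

Answer: 111 253

Derivation:
Round 1 (k=45): L=58 R=228
Round 2 (k=23): L=228 R=185
Round 3 (k=36): L=185 R=239
Round 4 (k=33): L=239 R=111
Round 5 (k=37): L=111 R=253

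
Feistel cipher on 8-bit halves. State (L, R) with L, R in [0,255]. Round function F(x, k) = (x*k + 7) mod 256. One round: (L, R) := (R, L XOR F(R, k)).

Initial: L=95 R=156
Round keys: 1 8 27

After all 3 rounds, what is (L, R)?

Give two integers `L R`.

Answer: 123 252

Derivation:
Round 1 (k=1): L=156 R=252
Round 2 (k=8): L=252 R=123
Round 3 (k=27): L=123 R=252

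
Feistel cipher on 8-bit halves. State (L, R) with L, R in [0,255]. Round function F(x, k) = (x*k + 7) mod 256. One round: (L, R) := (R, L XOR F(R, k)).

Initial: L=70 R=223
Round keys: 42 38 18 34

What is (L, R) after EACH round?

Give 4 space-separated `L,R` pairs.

Answer: 223,219 219,86 86,200 200,193

Derivation:
Round 1 (k=42): L=223 R=219
Round 2 (k=38): L=219 R=86
Round 3 (k=18): L=86 R=200
Round 4 (k=34): L=200 R=193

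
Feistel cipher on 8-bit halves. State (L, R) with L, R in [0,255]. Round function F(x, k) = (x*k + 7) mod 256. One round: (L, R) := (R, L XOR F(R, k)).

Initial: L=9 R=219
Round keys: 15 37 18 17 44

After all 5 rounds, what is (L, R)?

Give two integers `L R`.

Round 1 (k=15): L=219 R=213
Round 2 (k=37): L=213 R=11
Round 3 (k=18): L=11 R=24
Round 4 (k=17): L=24 R=148
Round 5 (k=44): L=148 R=111

Answer: 148 111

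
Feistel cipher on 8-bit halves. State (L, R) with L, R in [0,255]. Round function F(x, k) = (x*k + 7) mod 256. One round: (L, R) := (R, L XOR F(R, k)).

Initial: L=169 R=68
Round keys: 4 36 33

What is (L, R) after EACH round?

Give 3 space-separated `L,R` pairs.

Round 1 (k=4): L=68 R=190
Round 2 (k=36): L=190 R=251
Round 3 (k=33): L=251 R=220

Answer: 68,190 190,251 251,220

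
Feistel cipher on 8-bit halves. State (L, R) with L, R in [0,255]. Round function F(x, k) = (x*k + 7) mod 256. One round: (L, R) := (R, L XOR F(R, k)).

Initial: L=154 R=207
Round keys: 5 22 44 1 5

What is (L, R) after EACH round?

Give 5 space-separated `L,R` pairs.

Round 1 (k=5): L=207 R=136
Round 2 (k=22): L=136 R=120
Round 3 (k=44): L=120 R=47
Round 4 (k=1): L=47 R=78
Round 5 (k=5): L=78 R=162

Answer: 207,136 136,120 120,47 47,78 78,162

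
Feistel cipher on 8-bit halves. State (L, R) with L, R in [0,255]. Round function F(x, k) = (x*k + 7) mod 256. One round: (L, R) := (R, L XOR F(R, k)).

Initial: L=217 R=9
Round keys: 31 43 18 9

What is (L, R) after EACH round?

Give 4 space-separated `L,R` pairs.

Round 1 (k=31): L=9 R=199
Round 2 (k=43): L=199 R=125
Round 3 (k=18): L=125 R=22
Round 4 (k=9): L=22 R=176

Answer: 9,199 199,125 125,22 22,176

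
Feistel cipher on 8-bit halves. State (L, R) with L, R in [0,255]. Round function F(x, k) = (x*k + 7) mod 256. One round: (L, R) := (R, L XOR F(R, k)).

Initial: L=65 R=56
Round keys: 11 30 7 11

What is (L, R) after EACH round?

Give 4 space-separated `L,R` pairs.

Answer: 56,46 46,83 83,98 98,110

Derivation:
Round 1 (k=11): L=56 R=46
Round 2 (k=30): L=46 R=83
Round 3 (k=7): L=83 R=98
Round 4 (k=11): L=98 R=110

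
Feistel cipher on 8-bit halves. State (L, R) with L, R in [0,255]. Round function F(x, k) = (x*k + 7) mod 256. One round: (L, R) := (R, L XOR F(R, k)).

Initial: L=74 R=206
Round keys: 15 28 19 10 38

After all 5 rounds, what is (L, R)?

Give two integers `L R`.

Answer: 236 138

Derivation:
Round 1 (k=15): L=206 R=83
Round 2 (k=28): L=83 R=213
Round 3 (k=19): L=213 R=133
Round 4 (k=10): L=133 R=236
Round 5 (k=38): L=236 R=138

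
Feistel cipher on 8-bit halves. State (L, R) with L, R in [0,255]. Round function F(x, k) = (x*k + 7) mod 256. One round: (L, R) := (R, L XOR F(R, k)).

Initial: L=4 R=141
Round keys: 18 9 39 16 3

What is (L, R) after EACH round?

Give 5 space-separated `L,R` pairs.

Answer: 141,245 245,41 41,179 179,30 30,210

Derivation:
Round 1 (k=18): L=141 R=245
Round 2 (k=9): L=245 R=41
Round 3 (k=39): L=41 R=179
Round 4 (k=16): L=179 R=30
Round 5 (k=3): L=30 R=210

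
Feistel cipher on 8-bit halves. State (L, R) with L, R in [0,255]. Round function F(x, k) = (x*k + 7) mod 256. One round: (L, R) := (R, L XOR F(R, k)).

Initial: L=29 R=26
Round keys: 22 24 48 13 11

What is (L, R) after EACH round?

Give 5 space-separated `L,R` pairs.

Round 1 (k=22): L=26 R=94
Round 2 (k=24): L=94 R=205
Round 3 (k=48): L=205 R=41
Round 4 (k=13): L=41 R=209
Round 5 (k=11): L=209 R=43

Answer: 26,94 94,205 205,41 41,209 209,43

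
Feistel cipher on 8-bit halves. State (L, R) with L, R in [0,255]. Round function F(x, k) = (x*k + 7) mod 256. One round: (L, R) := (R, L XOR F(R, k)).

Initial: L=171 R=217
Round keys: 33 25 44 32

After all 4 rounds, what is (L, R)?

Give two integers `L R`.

Answer: 160 100

Derivation:
Round 1 (k=33): L=217 R=171
Round 2 (k=25): L=171 R=99
Round 3 (k=44): L=99 R=160
Round 4 (k=32): L=160 R=100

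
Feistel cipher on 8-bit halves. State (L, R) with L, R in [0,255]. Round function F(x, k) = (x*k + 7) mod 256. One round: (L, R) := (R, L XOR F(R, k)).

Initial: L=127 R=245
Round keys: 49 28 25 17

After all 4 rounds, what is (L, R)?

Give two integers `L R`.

Round 1 (k=49): L=245 R=147
Round 2 (k=28): L=147 R=238
Round 3 (k=25): L=238 R=214
Round 4 (k=17): L=214 R=211

Answer: 214 211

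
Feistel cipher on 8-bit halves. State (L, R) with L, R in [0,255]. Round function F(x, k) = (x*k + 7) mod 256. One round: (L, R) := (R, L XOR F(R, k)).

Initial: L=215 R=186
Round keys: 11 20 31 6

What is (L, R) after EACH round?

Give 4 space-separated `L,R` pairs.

Answer: 186,210 210,213 213,0 0,210

Derivation:
Round 1 (k=11): L=186 R=210
Round 2 (k=20): L=210 R=213
Round 3 (k=31): L=213 R=0
Round 4 (k=6): L=0 R=210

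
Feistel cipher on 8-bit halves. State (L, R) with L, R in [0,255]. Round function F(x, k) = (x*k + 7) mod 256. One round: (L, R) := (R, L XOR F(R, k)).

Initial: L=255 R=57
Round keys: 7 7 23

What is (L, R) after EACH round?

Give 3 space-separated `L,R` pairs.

Round 1 (k=7): L=57 R=105
Round 2 (k=7): L=105 R=223
Round 3 (k=23): L=223 R=121

Answer: 57,105 105,223 223,121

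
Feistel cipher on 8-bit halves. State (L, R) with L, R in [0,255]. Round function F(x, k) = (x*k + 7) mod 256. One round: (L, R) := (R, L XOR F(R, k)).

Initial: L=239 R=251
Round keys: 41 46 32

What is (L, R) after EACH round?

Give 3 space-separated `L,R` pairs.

Answer: 251,213 213,182 182,18

Derivation:
Round 1 (k=41): L=251 R=213
Round 2 (k=46): L=213 R=182
Round 3 (k=32): L=182 R=18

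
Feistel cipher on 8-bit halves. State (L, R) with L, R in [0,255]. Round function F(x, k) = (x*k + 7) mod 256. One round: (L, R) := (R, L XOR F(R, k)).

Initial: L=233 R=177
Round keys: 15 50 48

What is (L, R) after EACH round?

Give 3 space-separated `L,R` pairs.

Answer: 177,143 143,68 68,72

Derivation:
Round 1 (k=15): L=177 R=143
Round 2 (k=50): L=143 R=68
Round 3 (k=48): L=68 R=72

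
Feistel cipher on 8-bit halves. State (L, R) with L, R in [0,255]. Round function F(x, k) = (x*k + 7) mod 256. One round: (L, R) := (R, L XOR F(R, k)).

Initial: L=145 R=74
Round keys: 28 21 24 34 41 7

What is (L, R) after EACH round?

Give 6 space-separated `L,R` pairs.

Round 1 (k=28): L=74 R=142
Round 2 (k=21): L=142 R=231
Round 3 (k=24): L=231 R=33
Round 4 (k=34): L=33 R=142
Round 5 (k=41): L=142 R=228
Round 6 (k=7): L=228 R=205

Answer: 74,142 142,231 231,33 33,142 142,228 228,205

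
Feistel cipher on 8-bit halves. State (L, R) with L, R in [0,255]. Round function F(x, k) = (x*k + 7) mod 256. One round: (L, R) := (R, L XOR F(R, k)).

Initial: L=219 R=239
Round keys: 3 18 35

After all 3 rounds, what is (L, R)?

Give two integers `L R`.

Round 1 (k=3): L=239 R=15
Round 2 (k=18): L=15 R=250
Round 3 (k=35): L=250 R=58

Answer: 250 58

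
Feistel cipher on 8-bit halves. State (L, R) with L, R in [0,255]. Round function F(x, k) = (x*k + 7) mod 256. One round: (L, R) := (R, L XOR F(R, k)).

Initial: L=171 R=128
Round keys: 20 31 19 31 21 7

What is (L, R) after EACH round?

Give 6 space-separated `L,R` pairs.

Round 1 (k=20): L=128 R=172
Round 2 (k=31): L=172 R=91
Round 3 (k=19): L=91 R=100
Round 4 (k=31): L=100 R=120
Round 5 (k=21): L=120 R=187
Round 6 (k=7): L=187 R=92

Answer: 128,172 172,91 91,100 100,120 120,187 187,92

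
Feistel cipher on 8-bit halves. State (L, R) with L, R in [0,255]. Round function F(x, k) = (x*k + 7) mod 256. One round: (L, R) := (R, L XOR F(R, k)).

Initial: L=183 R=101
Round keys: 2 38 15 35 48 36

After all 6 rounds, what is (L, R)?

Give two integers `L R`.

Answer: 24 205

Derivation:
Round 1 (k=2): L=101 R=102
Round 2 (k=38): L=102 R=78
Round 3 (k=15): L=78 R=255
Round 4 (k=35): L=255 R=170
Round 5 (k=48): L=170 R=24
Round 6 (k=36): L=24 R=205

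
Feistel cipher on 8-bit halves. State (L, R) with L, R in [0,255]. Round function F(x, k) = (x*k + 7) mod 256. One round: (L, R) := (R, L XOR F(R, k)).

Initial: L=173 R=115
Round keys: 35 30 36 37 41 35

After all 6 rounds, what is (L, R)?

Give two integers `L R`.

Answer: 108 20

Derivation:
Round 1 (k=35): L=115 R=109
Round 2 (k=30): L=109 R=190
Round 3 (k=36): L=190 R=210
Round 4 (k=37): L=210 R=223
Round 5 (k=41): L=223 R=108
Round 6 (k=35): L=108 R=20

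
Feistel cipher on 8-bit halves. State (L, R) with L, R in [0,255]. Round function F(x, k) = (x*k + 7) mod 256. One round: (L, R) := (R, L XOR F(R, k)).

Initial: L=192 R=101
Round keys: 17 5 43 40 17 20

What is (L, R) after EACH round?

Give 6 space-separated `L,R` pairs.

Round 1 (k=17): L=101 R=124
Round 2 (k=5): L=124 R=22
Round 3 (k=43): L=22 R=197
Round 4 (k=40): L=197 R=217
Round 5 (k=17): L=217 R=181
Round 6 (k=20): L=181 R=242

Answer: 101,124 124,22 22,197 197,217 217,181 181,242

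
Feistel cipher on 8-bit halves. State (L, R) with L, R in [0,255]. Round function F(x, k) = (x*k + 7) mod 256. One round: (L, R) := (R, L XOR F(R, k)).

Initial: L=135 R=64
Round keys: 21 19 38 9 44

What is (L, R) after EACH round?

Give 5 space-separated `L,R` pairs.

Round 1 (k=21): L=64 R=192
Round 2 (k=19): L=192 R=7
Round 3 (k=38): L=7 R=209
Round 4 (k=9): L=209 R=103
Round 5 (k=44): L=103 R=106

Answer: 64,192 192,7 7,209 209,103 103,106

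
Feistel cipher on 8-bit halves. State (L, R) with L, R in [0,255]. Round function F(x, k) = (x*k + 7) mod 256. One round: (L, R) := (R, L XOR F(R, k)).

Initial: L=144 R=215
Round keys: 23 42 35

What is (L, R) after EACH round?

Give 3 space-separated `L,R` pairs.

Round 1 (k=23): L=215 R=200
Round 2 (k=42): L=200 R=0
Round 3 (k=35): L=0 R=207

Answer: 215,200 200,0 0,207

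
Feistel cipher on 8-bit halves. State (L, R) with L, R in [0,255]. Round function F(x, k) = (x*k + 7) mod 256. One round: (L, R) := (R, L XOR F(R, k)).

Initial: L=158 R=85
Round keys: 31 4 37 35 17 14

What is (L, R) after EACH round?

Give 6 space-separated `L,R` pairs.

Round 1 (k=31): L=85 R=204
Round 2 (k=4): L=204 R=98
Round 3 (k=37): L=98 R=253
Round 4 (k=35): L=253 R=252
Round 5 (k=17): L=252 R=62
Round 6 (k=14): L=62 R=151

Answer: 85,204 204,98 98,253 253,252 252,62 62,151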